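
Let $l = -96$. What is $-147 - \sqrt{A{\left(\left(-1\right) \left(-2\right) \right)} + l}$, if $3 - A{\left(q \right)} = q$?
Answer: $-147 - i \sqrt{95} \approx -147.0 - 9.7468 i$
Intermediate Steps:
$A{\left(q \right)} = 3 - q$
$-147 - \sqrt{A{\left(\left(-1\right) \left(-2\right) \right)} + l} = -147 - \sqrt{\left(3 - \left(-1\right) \left(-2\right)\right) - 96} = -147 - \sqrt{\left(3 - 2\right) - 96} = -147 - \sqrt{1 - 96} = -147 - \sqrt{-95} = -147 - i \sqrt{95}$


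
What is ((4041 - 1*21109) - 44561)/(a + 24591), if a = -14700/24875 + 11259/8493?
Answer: -57866446835/23090368334 ≈ -2.5061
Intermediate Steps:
a = 2069607/2816845 (a = -14700*1/24875 + 11259*(1/8493) = -588/995 + 3753/2831 = 2069607/2816845 ≈ 0.73472)
((4041 - 1*21109) - 44561)/(a + 24591) = ((4041 - 1*21109) - 44561)/(2069607/2816845 + 24591) = ((4041 - 21109) - 44561)/(69271105002/2816845) = (-17068 - 44561)*(2816845/69271105002) = -61629*2816845/69271105002 = -57866446835/23090368334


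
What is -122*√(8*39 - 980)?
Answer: -244*I*√167 ≈ -3153.2*I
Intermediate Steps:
-122*√(8*39 - 980) = -122*√(312 - 980) = -244*I*√167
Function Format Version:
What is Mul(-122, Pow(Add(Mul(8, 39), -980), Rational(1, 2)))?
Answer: Mul(-244, I, Pow(167, Rational(1, 2))) ≈ Mul(-3153.2, I)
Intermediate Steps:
Mul(-122, Pow(Add(Mul(8, 39), -980), Rational(1, 2))) = Mul(-122, Pow(Add(312, -980), Rational(1, 2))) = Mul(-122, Pow(-668, Rational(1, 2))) = Mul(-122, Mul(2, I, Pow(167, Rational(1, 2)))) = Mul(-244, I, Pow(167, Rational(1, 2)))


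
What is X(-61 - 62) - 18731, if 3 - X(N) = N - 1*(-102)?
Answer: -18707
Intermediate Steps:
X(N) = -99 - N (X(N) = 3 - (N - 1*(-102)) = 3 - (N + 102) = 3 - (102 + N) = 3 + (-102 - N) = -99 - N)
X(-61 - 62) - 18731 = (-99 - (-61 - 62)) - 18731 = (-99 - 1*(-123)) - 18731 = (-99 + 123) - 18731 = 24 - 18731 = -18707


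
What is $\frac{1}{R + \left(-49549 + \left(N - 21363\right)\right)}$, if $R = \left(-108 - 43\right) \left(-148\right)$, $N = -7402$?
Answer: $- \frac{1}{55966} \approx -1.7868 \cdot 10^{-5}$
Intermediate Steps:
$R = 22348$ ($R = \left(-151\right) \left(-148\right) = 22348$)
$\frac{1}{R + \left(-49549 + \left(N - 21363\right)\right)} = \frac{1}{22348 - 78314} = \frac{1}{-55966} = - \frac{1}{55966}$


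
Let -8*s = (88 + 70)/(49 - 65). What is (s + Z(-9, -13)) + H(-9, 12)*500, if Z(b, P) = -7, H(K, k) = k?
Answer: 383631/64 ≈ 5994.2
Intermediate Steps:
s = 79/64 (s = -(88 + 70)/(8*(49 - 65)) = -79/(4*(-16)) = -79*(-1)/(4*16) = -⅛*(-79/8) = 79/64 ≈ 1.2344)
(s + Z(-9, -13)) + H(-9, 12)*500 = (79/64 - 7) + 12*500 = -369/64 + 6000 = 383631/64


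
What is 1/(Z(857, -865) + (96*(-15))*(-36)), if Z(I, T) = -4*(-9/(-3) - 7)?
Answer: 1/51856 ≈ 1.9284e-5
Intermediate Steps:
Z(I, T) = 16 (Z(I, T) = -4*(-9*(-1/3) - 7) = -4*(3 - 7) = -4*(-4) = 16)
1/(Z(857, -865) + (96*(-15))*(-36)) = 1/(16 + (96*(-15))*(-36)) = 1/(16 - 1440*(-36)) = 1/(16 + 51840) = 1/51856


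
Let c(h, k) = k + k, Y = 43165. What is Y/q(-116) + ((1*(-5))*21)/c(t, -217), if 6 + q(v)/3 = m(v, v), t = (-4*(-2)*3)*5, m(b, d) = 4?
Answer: -669035/93 ≈ -7193.9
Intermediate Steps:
t = 120 (t = (8*3)*5 = 24*5 = 120)
q(v) = -6 (q(v) = -18 + 3*4 = -18 + 12 = -6)
c(h, k) = 2*k
Y/q(-116) + ((1*(-5))*21)/c(t, -217) = 43165/(-6) + ((1*(-5))*21)/((2*(-217))) = 43165*(-1/6) - 5*21/(-434) = -43165/6 - 105*(-1/434) = -43165/6 + 15/62 = -669035/93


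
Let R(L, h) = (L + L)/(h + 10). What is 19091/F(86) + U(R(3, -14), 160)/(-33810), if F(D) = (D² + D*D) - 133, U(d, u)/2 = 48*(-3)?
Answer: 108281417/82603465 ≈ 1.3109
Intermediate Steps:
R(L, h) = 2*L/(10 + h) (R(L, h) = (2*L)/(10 + h) = 2*L/(10 + h))
U(d, u) = -288 (U(d, u) = 2*(48*(-3)) = 2*(-144) = -288)
F(D) = -133 + 2*D² (F(D) = (D² + D²) - 133 = 2*D² - 133 = -133 + 2*D²)
19091/F(86) + U(R(3, -14), 160)/(-33810) = 19091/(-133 + 2*86²) - 288/(-33810) = 19091/(-133 + 2*7396) - 288*(-1/33810) = 19091/(-133 + 14792) + 48/5635 = 19091/14659 + 48/5635 = 108281417/82603465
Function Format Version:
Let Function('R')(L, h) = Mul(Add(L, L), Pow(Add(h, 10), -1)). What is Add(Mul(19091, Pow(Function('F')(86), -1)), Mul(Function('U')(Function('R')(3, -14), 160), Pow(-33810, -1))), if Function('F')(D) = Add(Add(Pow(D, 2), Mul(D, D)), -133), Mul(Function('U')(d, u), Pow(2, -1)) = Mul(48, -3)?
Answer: Rational(108281417, 82603465) ≈ 1.3109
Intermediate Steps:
Function('R')(L, h) = Mul(2, L, Pow(Add(10, h), -1)) (Function('R')(L, h) = Mul(Mul(2, L), Pow(Add(10, h), -1)) = Mul(2, L, Pow(Add(10, h), -1)))
Function('U')(d, u) = -288 (Function('U')(d, u) = Mul(2, Mul(48, -3)) = Mul(2, -144) = -288)
Function('F')(D) = Add(-133, Mul(2, Pow(D, 2))) (Function('F')(D) = Add(Add(Pow(D, 2), Pow(D, 2)), -133) = Add(Mul(2, Pow(D, 2)), -133) = Add(-133, Mul(2, Pow(D, 2))))
Add(Mul(19091, Pow(Function('F')(86), -1)), Mul(Function('U')(Function('R')(3, -14), 160), Pow(-33810, -1))) = Add(Mul(19091, Pow(Add(-133, Mul(2, Pow(86, 2))), -1)), Mul(-288, Pow(-33810, -1))) = Add(Mul(19091, Pow(Add(-133, Mul(2, 7396)), -1)), Mul(-288, Rational(-1, 33810))) = Add(Mul(19091, Pow(Add(-133, 14792), -1)), Rational(48, 5635)) = Add(Mul(19091, Pow(14659, -1)), Rational(48, 5635)) = Add(Mul(19091, Rational(1, 14659)), Rational(48, 5635)) = Add(Rational(19091, 14659), Rational(48, 5635)) = Rational(108281417, 82603465)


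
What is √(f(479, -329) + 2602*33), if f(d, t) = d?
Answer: √86345 ≈ 293.85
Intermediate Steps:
√(f(479, -329) + 2602*33) = √(479 + 2602*33) = √(479 + 85866) = √86345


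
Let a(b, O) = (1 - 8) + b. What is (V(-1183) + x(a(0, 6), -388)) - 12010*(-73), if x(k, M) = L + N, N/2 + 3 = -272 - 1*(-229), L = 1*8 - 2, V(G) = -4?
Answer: 876640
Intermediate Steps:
a(b, O) = -7 + b
L = 6 (L = 8 - 2 = 6)
N = -92 (N = -6 + 2*(-272 - 1*(-229)) = -6 + 2*(-272 + 229) = -6 + 2*(-43) = -6 - 86 = -92)
x(k, M) = -86 (x(k, M) = 6 - 92 = -86)
(V(-1183) + x(a(0, 6), -388)) - 12010*(-73) = (-4 - 86) - 12010*(-73) = -90 + 876730 = 876640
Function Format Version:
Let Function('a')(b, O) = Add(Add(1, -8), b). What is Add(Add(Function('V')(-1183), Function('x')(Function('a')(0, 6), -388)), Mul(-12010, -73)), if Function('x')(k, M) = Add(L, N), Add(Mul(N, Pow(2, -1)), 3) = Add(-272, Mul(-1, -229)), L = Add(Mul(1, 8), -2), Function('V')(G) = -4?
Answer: 876640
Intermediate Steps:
Function('a')(b, O) = Add(-7, b)
L = 6 (L = Add(8, -2) = 6)
N = -92 (N = Add(-6, Mul(2, Add(-272, Mul(-1, -229)))) = Add(-6, Mul(2, Add(-272, 229))) = Add(-6, Mul(2, -43)) = Add(-6, -86) = -92)
Function('x')(k, M) = -86 (Function('x')(k, M) = Add(6, -92) = -86)
Add(Add(Function('V')(-1183), Function('x')(Function('a')(0, 6), -388)), Mul(-12010, -73)) = Add(Add(-4, -86), Mul(-12010, -73)) = Add(-90, 876730) = 876640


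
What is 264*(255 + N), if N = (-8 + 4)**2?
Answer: 71544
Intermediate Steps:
N = 16 (N = (-4)**2 = 16)
264*(255 + N) = 264*(255 + 16) = 264*271 = 71544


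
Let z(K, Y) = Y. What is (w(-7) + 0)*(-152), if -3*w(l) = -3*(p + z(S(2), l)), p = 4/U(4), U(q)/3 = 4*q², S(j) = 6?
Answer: 6365/6 ≈ 1060.8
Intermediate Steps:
U(q) = 12*q² (U(q) = 3*(4*q²) = 12*q²)
p = 1/48 (p = 4/((12*4²)) = 4/((12*16)) = 4/192 = 4*(1/192) = 1/48 ≈ 0.020833)
w(l) = 1/48 + l (w(l) = -(-1)*(1/48 + l) = -(-1/16 - 3*l)/3 = 1/48 + l)
(w(-7) + 0)*(-152) = ((1/48 - 7) + 0)*(-152) = (-335/48 + 0)*(-152) = -335/48*(-152) = 6365/6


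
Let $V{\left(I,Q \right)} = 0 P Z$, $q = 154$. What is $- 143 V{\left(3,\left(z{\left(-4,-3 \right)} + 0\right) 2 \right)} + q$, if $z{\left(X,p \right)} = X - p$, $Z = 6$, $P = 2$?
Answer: $154$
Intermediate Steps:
$V{\left(I,Q \right)} = 0$ ($V{\left(I,Q \right)} = 0 \cdot 2 \cdot 6 = 0 \cdot 6 = 0$)
$- 143 V{\left(3,\left(z{\left(-4,-3 \right)} + 0\right) 2 \right)} + q = \left(-143\right) 0 + 154 = 0 + 154 = 154$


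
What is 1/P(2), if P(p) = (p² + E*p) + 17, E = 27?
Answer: 1/75 ≈ 0.013333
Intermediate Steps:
P(p) = 17 + p² + 27*p (P(p) = (p² + 27*p) + 17 = 17 + p² + 27*p)
1/P(2) = 1/(17 + 2² + 27*2) = 1/(17 + 4 + 54) = 1/75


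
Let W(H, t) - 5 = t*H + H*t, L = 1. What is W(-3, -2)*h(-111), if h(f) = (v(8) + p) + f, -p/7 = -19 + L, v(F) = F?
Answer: 391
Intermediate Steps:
W(H, t) = 5 + 2*H*t (W(H, t) = 5 + (t*H + H*t) = 5 + (H*t + H*t) = 5 + 2*H*t)
p = 126 (p = -7*(-19 + 1) = -7*(-18) = 126)
h(f) = 134 + f (h(f) = (8 + 126) + f = 134 + f)
W(-3, -2)*h(-111) = (5 + 2*(-3)*(-2))*(134 - 111) = (5 + 12)*23 = 17*23 = 391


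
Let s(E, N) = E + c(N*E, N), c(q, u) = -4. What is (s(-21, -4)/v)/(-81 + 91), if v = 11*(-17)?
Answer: 5/374 ≈ 0.013369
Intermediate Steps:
s(E, N) = -4 + E (s(E, N) = E - 4 = -4 + E)
v = -187
(s(-21, -4)/v)/(-81 + 91) = ((-4 - 21)/(-187))/(-81 + 91) = -25*(-1/187)/10 = (25/187)*(⅒) = 5/374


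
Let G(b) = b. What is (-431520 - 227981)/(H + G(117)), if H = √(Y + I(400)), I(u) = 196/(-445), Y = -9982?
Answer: -34336919565/10533791 + 659501*I*√1976772770/10533791 ≈ -3259.7 + 2783.6*I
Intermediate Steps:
I(u) = -196/445 (I(u) = 196*(-1/445) = -196/445)
H = I*√1976772770/445 (H = √(-9982 - 196/445) = √(-4442186/445) = I*√1976772770/445 ≈ 99.912*I)
(-431520 - 227981)/(H + G(117)) = (-431520 - 227981)/(I*√1976772770/445 + 117) = -659501/(117 + I*√1976772770/445)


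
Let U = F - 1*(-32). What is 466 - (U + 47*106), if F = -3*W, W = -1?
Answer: -4551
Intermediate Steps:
F = 3 (F = -3*(-1) = 3)
U = 35 (U = 3 - 1*(-32) = 3 + 32 = 35)
466 - (U + 47*106) = 466 - (35 + 47*106) = 466 - (35 + 4982) = 466 - 1*5017 = 466 - 5017 = -4551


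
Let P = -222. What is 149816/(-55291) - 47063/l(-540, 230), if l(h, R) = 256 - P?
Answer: -2673772381/26429098 ≈ -101.17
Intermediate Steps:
l(h, R) = 478 (l(h, R) = 256 - 1*(-222) = 256 + 222 = 478)
149816/(-55291) - 47063/l(-540, 230) = 149816/(-55291) - 47063/478 = 149816*(-1/55291) - 47063*1/478 = -149816/55291 - 47063/478 = -2673772381/26429098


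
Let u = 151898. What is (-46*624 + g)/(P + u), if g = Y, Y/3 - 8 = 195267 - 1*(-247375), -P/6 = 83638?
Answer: -649623/174965 ≈ -3.7129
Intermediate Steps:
P = -501828 (P = -6*83638 = -501828)
Y = 1327950 (Y = 24 + 3*(195267 - 1*(-247375)) = 24 + 3*(195267 + 247375) = 24 + 3*442642 = 24 + 1327926 = 1327950)
g = 1327950
(-46*624 + g)/(P + u) = (-46*624 + 1327950)/(-501828 + 151898) = (-28704 + 1327950)/(-349930) = 1299246*(-1/349930) = -649623/174965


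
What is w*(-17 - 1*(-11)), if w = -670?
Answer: 4020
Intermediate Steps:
w*(-17 - 1*(-11)) = -670*(-17 - 1*(-11)) = -670*(-17 + 11) = -670*(-6) = 4020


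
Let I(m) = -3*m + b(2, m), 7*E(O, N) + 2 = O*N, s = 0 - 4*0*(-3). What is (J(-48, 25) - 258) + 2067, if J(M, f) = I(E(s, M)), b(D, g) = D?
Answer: 12683/7 ≈ 1811.9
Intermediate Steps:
s = 0 (s = 0 + 0*(-3) = 0 + 0 = 0)
E(O, N) = -2/7 + N*O/7 (E(O, N) = -2/7 + (O*N)/7 = -2/7 + (N*O)/7 = -2/7 + N*O/7)
I(m) = 2 - 3*m (I(m) = -3*m + 2 = 2 - 3*m)
J(M, f) = 20/7 (J(M, f) = 2 - 3*(-2/7 + (⅐)*M*0) = 2 - 3*(-2/7 + 0) = 2 - 3*(-2/7) = 2 + 6/7 = 20/7)
(J(-48, 25) - 258) + 2067 = (20/7 - 258) + 2067 = -1786/7 + 2067 = 12683/7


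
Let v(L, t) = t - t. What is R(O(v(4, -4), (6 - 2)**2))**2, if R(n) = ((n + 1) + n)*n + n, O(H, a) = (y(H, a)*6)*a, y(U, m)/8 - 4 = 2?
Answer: 1804256790183936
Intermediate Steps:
v(L, t) = 0
y(U, m) = 48 (y(U, m) = 32 + 8*2 = 32 + 16 = 48)
O(H, a) = 288*a (O(H, a) = (48*6)*a = 288*a)
R(n) = n + n*(1 + 2*n) (R(n) = ((1 + n) + n)*n + n = (1 + 2*n)*n + n = n*(1 + 2*n) + n = n + n*(1 + 2*n))
R(O(v(4, -4), (6 - 2)**2))**2 = (2*(288*(6 - 2)**2)*(1 + 288*(6 - 2)**2))**2 = (2*(288*4**2)*(1 + 288*4**2))**2 = (2*(288*16)*(1 + 288*16))**2 = (2*4608*(1 + 4608))**2 = (2*4608*4609)**2 = 42476544**2 = 1804256790183936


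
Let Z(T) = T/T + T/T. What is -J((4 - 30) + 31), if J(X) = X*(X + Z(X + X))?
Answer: -35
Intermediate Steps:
Z(T) = 2 (Z(T) = 1 + 1 = 2)
J(X) = X*(2 + X) (J(X) = X*(X + 2) = X*(2 + X))
-J((4 - 30) + 31) = -((4 - 30) + 31)*(2 + ((4 - 30) + 31)) = -(-26 + 31)*(2 + (-26 + 31)) = -5*(2 + 5) = -5*7 = -1*35 = -35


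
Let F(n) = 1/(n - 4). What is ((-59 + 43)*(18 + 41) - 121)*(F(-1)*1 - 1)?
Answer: 1278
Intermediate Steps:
F(n) = 1/(-4 + n)
((-59 + 43)*(18 + 41) - 121)*(F(-1)*1 - 1) = ((-59 + 43)*(18 + 41) - 121)*(1/(-4 - 1) - 1) = (-16*59 - 121)*(1/(-5) - 1) = (-944 - 121)*(-1/5*1 - 1) = -1065*(-1/5 - 1) = -1065*(-6/5) = 1278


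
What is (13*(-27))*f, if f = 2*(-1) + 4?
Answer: -702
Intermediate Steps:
f = 2 (f = -2 + 4 = 2)
(13*(-27))*f = (13*(-27))*2 = -351*2 = -702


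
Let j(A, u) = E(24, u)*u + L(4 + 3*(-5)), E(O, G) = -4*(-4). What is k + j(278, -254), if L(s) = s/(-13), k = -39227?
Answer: -562772/13 ≈ -43290.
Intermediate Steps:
L(s) = -s/13 (L(s) = s*(-1/13) = -s/13)
E(O, G) = 16
j(A, u) = 11/13 + 16*u (j(A, u) = 16*u - (4 + 3*(-5))/13 = 16*u - (4 - 15)/13 = 16*u - 1/13*(-11) = 16*u + 11/13 = 11/13 + 16*u)
k + j(278, -254) = -39227 + (11/13 + 16*(-254)) = -39227 + (11/13 - 4064) = -39227 - 52821/13 = -562772/13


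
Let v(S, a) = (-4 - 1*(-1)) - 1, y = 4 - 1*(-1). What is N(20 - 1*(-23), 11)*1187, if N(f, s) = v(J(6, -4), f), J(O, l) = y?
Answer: -4748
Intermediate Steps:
y = 5 (y = 4 + 1 = 5)
J(O, l) = 5
v(S, a) = -4 (v(S, a) = (-4 + 1) - 1 = -3 - 1 = -4)
N(f, s) = -4
N(20 - 1*(-23), 11)*1187 = -4*1187 = -4748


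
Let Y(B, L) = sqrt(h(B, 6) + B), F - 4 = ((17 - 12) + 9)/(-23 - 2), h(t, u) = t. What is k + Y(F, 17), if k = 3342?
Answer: 3342 + 2*sqrt(43)/5 ≈ 3344.6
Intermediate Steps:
F = 86/25 (F = 4 + ((17 - 12) + 9)/(-23 - 2) = 4 + (5 + 9)/(-25) = 4 + 14*(-1/25) = 4 - 14/25 = 86/25 ≈ 3.4400)
Y(B, L) = sqrt(2)*sqrt(B) (Y(B, L) = sqrt(B + B) = sqrt(2*B) = sqrt(2)*sqrt(B))
k + Y(F, 17) = 3342 + sqrt(2)*sqrt(86/25) = 3342 + sqrt(2)*(sqrt(86)/5) = 3342 + 2*sqrt(43)/5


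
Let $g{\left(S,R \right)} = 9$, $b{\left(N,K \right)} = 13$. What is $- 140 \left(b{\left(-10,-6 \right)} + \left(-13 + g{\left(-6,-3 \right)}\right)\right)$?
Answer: $-1260$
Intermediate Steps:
$- 140 \left(b{\left(-10,-6 \right)} + \left(-13 + g{\left(-6,-3 \right)}\right)\right) = - 140 \left(13 + \left(-13 + 9\right)\right) = - 140 \left(13 - 4\right) = \left(-140\right) 9 = -1260$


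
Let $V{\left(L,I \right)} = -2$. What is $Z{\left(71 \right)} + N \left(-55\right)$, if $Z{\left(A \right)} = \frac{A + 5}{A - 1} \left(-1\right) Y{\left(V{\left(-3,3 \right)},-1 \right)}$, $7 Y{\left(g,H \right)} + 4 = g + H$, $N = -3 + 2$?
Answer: $\frac{1963}{35} \approx 56.086$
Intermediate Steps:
$N = -1$
$Y{\left(g,H \right)} = - \frac{4}{7} + \frac{H}{7} + \frac{g}{7}$ ($Y{\left(g,H \right)} = - \frac{4}{7} + \frac{g + H}{7} = - \frac{4}{7} + \frac{H + g}{7} = - \frac{4}{7} + \left(\frac{H}{7} + \frac{g}{7}\right) = - \frac{4}{7} + \frac{H}{7} + \frac{g}{7}$)
$Z{\left(A \right)} = \frac{5 + A}{-1 + A}$ ($Z{\left(A \right)} = \frac{A + 5}{A - 1} \left(-1\right) \left(- \frac{4}{7} + \frac{1}{7} \left(-1\right) + \frac{1}{7} \left(-2\right)\right) = \frac{5 + A}{-1 + A} \left(-1\right) \left(- \frac{4}{7} - \frac{1}{7} - \frac{2}{7}\right) = \frac{5 + A}{-1 + A} \left(-1\right) \left(-1\right) = - \frac{5 + A}{-1 + A} \left(-1\right) = \frac{5 + A}{-1 + A}$)
$Z{\left(71 \right)} + N \left(-55\right) = \frac{5 + 71}{-1 + 71} - -55 = \frac{1}{70} \cdot 76 + 55 = \frac{38}{35} + 55 = \frac{1963}{35}$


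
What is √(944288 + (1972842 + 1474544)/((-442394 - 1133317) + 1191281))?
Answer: √34887905579342805/192215 ≈ 971.74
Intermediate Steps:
√(944288 + (1972842 + 1474544)/((-442394 - 1133317) + 1191281)) = √(944288 + 3447386/(-1575711 + 1191281)) = √(944288 + 3447386/(-384430)) = √(944288 + 3447386*(-1/384430)) = √(944288 - 1723693/192215) = √(181504594227/192215) = √34887905579342805/192215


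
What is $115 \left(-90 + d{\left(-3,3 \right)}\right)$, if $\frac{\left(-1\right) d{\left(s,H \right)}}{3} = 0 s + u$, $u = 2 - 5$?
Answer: $-9315$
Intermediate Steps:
$u = -3$ ($u = 2 - 5 = -3$)
$d{\left(s,H \right)} = 9$ ($d{\left(s,H \right)} = - 3 \left(0 s - 3\right) = - 3 \left(0 - 3\right) = \left(-3\right) \left(-3\right) = 9$)
$115 \left(-90 + d{\left(-3,3 \right)}\right) = 115 \left(-90 + 9\right) = 115 \left(-81\right) = -9315$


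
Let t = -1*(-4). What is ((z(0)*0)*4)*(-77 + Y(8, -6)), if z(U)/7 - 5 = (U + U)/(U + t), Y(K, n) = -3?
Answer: 0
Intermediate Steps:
t = 4
z(U) = 35 + 14*U/(4 + U) (z(U) = 35 + 7*((U + U)/(U + 4)) = 35 + 7*((2*U)/(4 + U)) = 35 + 7*(2*U/(4 + U)) = 35 + 14*U/(4 + U))
((z(0)*0)*4)*(-77 + Y(8, -6)) = (((7*(20 + 7*0)/(4 + 0))*0)*4)*(-77 - 3) = (((7*(20 + 0)/4)*0)*4)*(-80) = (((7*(1/4)*20)*0)*4)*(-80) = ((35*0)*4)*(-80) = (0*4)*(-80) = 0*(-80) = 0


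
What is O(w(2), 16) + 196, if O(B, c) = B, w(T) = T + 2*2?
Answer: 202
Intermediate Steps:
w(T) = 4 + T (w(T) = T + 4 = 4 + T)
O(w(2), 16) + 196 = (4 + 2) + 196 = 6 + 196 = 202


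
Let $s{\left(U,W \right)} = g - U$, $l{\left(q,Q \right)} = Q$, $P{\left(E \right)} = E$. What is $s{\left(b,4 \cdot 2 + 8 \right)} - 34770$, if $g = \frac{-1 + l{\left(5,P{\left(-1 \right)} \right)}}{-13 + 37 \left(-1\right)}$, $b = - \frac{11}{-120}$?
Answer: $- \frac{20862031}{600} \approx -34770.0$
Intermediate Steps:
$b = \frac{11}{120}$ ($b = \left(-11\right) \left(- \frac{1}{120}\right) = \frac{11}{120} \approx 0.091667$)
$g = \frac{1}{25}$ ($g = \frac{-1 - 1}{-13 + 37 \left(-1\right)} = - \frac{2}{-13 - 37} = - \frac{2}{-50} = \left(-2\right) \left(- \frac{1}{50}\right) = \frac{1}{25} \approx 0.04$)
$s{\left(U,W \right)} = \frac{1}{25} - U$
$s{\left(b,4 \cdot 2 + 8 \right)} - 34770 = \left(\frac{1}{25} - \frac{11}{120}\right) - 34770 = - \frac{31}{600} - 34770 = - \frac{20862031}{600}$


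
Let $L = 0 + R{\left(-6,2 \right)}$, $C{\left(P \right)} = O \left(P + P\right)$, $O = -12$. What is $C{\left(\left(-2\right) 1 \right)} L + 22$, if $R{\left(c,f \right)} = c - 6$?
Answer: $-554$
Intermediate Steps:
$R{\left(c,f \right)} = -6 + c$
$C{\left(P \right)} = - 24 P$ ($C{\left(P \right)} = - 12 \left(P + P\right) = - 12 \cdot 2 P = - 24 P$)
$L = -12$ ($L = 0 - 12 = -12$)
$C{\left(\left(-2\right) 1 \right)} L + 22 = - 24 \left(\left(-2\right) 1\right) \left(-12\right) + 22 = \left(-24\right) \left(-2\right) \left(-12\right) + 22 = 48 \left(-12\right) + 22 = -576 + 22 = -554$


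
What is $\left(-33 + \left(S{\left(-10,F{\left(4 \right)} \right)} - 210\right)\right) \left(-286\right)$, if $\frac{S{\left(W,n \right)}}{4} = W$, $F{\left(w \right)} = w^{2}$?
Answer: $80938$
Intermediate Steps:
$S{\left(W,n \right)} = 4 W$
$\left(-33 + \left(S{\left(-10,F{\left(4 \right)} \right)} - 210\right)\right) \left(-286\right) = \left(-33 + \left(4 \left(-10\right) - 210\right)\right) \left(-286\right) = \left(-33 - 250\right) \left(-286\right) = \left(-283\right) \left(-286\right) = 80938$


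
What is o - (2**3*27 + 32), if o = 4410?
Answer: 4162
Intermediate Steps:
o - (2**3*27 + 32) = 4410 - (2**3*27 + 32) = 4410 - (8*27 + 32) = 4410 - (216 + 32) = 4410 - 1*248 = 4410 - 248 = 4162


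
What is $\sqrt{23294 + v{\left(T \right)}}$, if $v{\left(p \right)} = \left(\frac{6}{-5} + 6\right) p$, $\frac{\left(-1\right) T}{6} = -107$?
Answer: $\frac{\sqrt{659390}}{5} \approx 162.41$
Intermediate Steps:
$T = 642$ ($T = \left(-6\right) \left(-107\right) = 642$)
$v{\left(p \right)} = \frac{24 p}{5}$ ($v{\left(p \right)} = \left(6 \left(- \frac{1}{5}\right) + 6\right) p = \left(- \frac{6}{5} + 6\right) p = \frac{24 p}{5}$)
$\sqrt{23294 + v{\left(T \right)}} = \sqrt{23294 + \frac{24}{5} \cdot 642} = \sqrt{23294 + \frac{15408}{5}} = \sqrt{\frac{131878}{5}} = \frac{\sqrt{659390}}{5}$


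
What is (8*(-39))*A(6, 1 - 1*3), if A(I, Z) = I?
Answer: -1872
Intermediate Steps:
(8*(-39))*A(6, 1 - 1*3) = (8*(-39))*6 = -312*6 = -1872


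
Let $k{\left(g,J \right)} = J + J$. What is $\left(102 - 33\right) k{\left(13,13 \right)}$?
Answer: $1794$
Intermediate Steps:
$k{\left(g,J \right)} = 2 J$
$\left(102 - 33\right) k{\left(13,13 \right)} = \left(102 - 33\right) 2 \cdot 13 = 69 \cdot 26 = 1794$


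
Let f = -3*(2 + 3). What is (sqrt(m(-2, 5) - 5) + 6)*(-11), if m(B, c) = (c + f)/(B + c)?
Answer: -66 - 55*I*sqrt(3)/3 ≈ -66.0 - 31.754*I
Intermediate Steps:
f = -15 (f = -3*5 = -15)
m(B, c) = (-15 + c)/(B + c) (m(B, c) = (c - 15)/(B + c) = (-15 + c)/(B + c))
(sqrt(m(-2, 5) - 5) + 6)*(-11) = (sqrt((-15 + 5)/(-2 + 5) - 5) + 6)*(-11) = (sqrt(-10/3 - 5) + 6)*(-11) = (sqrt(-25/3) + 6)*(-11) = (5*I*sqrt(3)/3 + 6)*(-11) = (6 + 5*I*sqrt(3)/3)*(-11) = -66 - 55*I*sqrt(3)/3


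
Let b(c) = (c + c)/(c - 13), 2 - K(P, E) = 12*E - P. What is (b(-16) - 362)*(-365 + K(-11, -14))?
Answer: 2155996/29 ≈ 74345.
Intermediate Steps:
K(P, E) = 2 + P - 12*E (K(P, E) = 2 - (12*E - P) = 2 - (-P + 12*E) = 2 + (P - 12*E) = 2 + P - 12*E)
b(c) = 2*c/(-13 + c) (b(c) = (2*c)/(-13 + c) = 2*c/(-13 + c))
(b(-16) - 362)*(-365 + K(-11, -14)) = (2*(-16)/(-13 - 16) - 362)*(-365 + (2 - 11 - 12*(-14))) = (2*(-16)/(-29) - 362)*(-365 + (2 - 11 + 168)) = (2*(-16)*(-1/29) - 362)*(-365 + 159) = (32/29 - 362)*(-206) = -10466/29*(-206) = 2155996/29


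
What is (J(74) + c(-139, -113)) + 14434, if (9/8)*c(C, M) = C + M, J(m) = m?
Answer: 14284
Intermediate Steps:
c(C, M) = 8*C/9 + 8*M/9 (c(C, M) = 8*(C + M)/9 = 8*C/9 + 8*M/9)
(J(74) + c(-139, -113)) + 14434 = (74 + ((8/9)*(-139) + (8/9)*(-113))) + 14434 = (74 + (-1112/9 - 904/9)) + 14434 = (74 - 224) + 14434 = -150 + 14434 = 14284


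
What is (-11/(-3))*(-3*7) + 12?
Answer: -65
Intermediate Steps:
(-11/(-3))*(-3*7) + 12 = -11*(-1/3)*(-21) + 12 = (11/3)*(-21) + 12 = -77 + 12 = -65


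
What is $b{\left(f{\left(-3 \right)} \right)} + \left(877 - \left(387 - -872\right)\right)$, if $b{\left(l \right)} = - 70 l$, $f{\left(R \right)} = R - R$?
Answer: $-382$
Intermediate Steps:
$f{\left(R \right)} = 0$
$b{\left(f{\left(-3 \right)} \right)} + \left(877 - \left(387 - -872\right)\right) = \left(-70\right) 0 + \left(877 - \left(387 - -872\right)\right) = 0 + \left(877 - \left(387 + 872\right)\right) = 0 + \left(877 - 1259\right) = 0 - 382 = -382$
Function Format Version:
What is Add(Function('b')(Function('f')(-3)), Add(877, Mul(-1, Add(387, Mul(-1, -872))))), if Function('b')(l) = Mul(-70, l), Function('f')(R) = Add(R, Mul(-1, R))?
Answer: -382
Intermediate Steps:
Function('f')(R) = 0
Add(Function('b')(Function('f')(-3)), Add(877, Mul(-1, Add(387, Mul(-1, -872))))) = Add(Mul(-70, 0), Add(877, Mul(-1, Add(387, Mul(-1, -872))))) = Add(0, Add(877, Mul(-1, Add(387, 872)))) = Add(0, Add(877, Mul(-1, 1259))) = Add(0, Add(877, -1259)) = Add(0, -382) = -382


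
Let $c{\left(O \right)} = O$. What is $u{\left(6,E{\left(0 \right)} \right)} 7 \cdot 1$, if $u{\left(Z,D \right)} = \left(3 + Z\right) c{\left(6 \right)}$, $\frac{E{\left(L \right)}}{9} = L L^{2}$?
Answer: $378$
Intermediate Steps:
$E{\left(L \right)} = 9 L^{3}$ ($E{\left(L \right)} = 9 L L^{2} = 9 L^{3}$)
$u{\left(Z,D \right)} = 18 + 6 Z$ ($u{\left(Z,D \right)} = \left(3 + Z\right) 6 = 18 + 6 Z$)
$u{\left(6,E{\left(0 \right)} \right)} 7 \cdot 1 = \left(18 + 6 \cdot 6\right) 7 \cdot 1 = \left(18 + 36\right) 7 \cdot 1 = 54 \cdot 7 \cdot 1 = 378 \cdot 1 = 378$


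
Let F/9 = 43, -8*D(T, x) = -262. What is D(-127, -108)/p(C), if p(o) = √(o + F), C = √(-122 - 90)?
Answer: 131/(4*√(387 + 2*I*√53)) ≈ 1.6639 - 0.03129*I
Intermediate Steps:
D(T, x) = 131/4 (D(T, x) = -⅛*(-262) = 131/4)
F = 387 (F = 9*43 = 387)
C = 2*I*√53 (C = √(-212) = 2*I*√53 ≈ 14.56*I)
p(o) = √(387 + o) (p(o) = √(o + 387) = √(387 + o))
D(-127, -108)/p(C) = 131/(4*(√(387 + 2*I*√53))) = 131/(4*√(387 + 2*I*√53))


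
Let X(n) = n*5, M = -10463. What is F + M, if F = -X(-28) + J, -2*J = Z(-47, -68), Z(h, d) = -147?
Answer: -20499/2 ≈ -10250.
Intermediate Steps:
X(n) = 5*n
J = 147/2 (J = -½*(-147) = 147/2 ≈ 73.500)
F = 427/2 (F = -5*(-28) + 147/2 = -1*(-140) + 147/2 = 140 + 147/2 = 427/2 ≈ 213.50)
F + M = 427/2 - 10463 = -20499/2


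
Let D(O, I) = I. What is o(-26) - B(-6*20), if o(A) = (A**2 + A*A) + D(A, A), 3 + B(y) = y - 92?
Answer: 1541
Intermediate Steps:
B(y) = -95 + y (B(y) = -3 + (y - 92) = -3 + (-92 + y) = -95 + y)
o(A) = A + 2*A**2 (o(A) = (A**2 + A*A) + A = (A**2 + A**2) + A = 2*A**2 + A = A + 2*A**2)
o(-26) - B(-6*20) = -26*(1 + 2*(-26)) - (-95 - 6*20) = -26*(1 - 52) - (-95 - 120) = -26*(-51) - 1*(-215) = 1326 + 215 = 1541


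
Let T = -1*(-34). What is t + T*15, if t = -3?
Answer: 507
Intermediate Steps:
T = 34
t + T*15 = -3 + 34*15 = -3 + 510 = 507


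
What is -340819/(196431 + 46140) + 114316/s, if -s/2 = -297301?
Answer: -87460956301/72116600871 ≈ -1.2128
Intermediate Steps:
s = 594602 (s = -2*(-297301) = 594602)
-340819/(196431 + 46140) + 114316/s = -340819/(196431 + 46140) + 114316/594602 = -340819/242571 + 114316*(1/594602) = -340819*1/242571 + 57158/297301 = -340819/242571 + 57158/297301 = -87460956301/72116600871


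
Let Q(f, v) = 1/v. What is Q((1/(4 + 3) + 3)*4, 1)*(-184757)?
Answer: -184757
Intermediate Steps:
Q((1/(4 + 3) + 3)*4, 1)*(-184757) = -184757/1 = 1*(-184757) = -184757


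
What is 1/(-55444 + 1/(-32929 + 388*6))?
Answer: -30601/1696641845 ≈ -1.8036e-5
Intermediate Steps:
1/(-55444 + 1/(-32929 + 388*6)) = 1/(-55444 + 1/(-32929 + 2328)) = 1/(-55444 + 1/(-30601)) = 1/(-55444 - 1/30601) = 1/(-1696641845/30601) = -30601/1696641845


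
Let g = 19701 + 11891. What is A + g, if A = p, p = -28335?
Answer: 3257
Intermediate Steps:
g = 31592
A = -28335
A + g = -28335 + 31592 = 3257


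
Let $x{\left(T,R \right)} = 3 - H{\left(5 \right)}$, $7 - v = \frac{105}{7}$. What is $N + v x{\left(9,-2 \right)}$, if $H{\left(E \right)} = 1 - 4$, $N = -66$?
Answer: $-114$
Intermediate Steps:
$H{\left(E \right)} = -3$ ($H{\left(E \right)} = 1 - 4 = -3$)
$v = -8$ ($v = 7 - \frac{105}{7} = 7 - 105 \cdot \frac{1}{7} = 7 - 15 = -8$)
$x{\left(T,R \right)} = 6$ ($x{\left(T,R \right)} = 3 - -3 = 3 + 3 = 6$)
$N + v x{\left(9,-2 \right)} = -66 - 48 = -114$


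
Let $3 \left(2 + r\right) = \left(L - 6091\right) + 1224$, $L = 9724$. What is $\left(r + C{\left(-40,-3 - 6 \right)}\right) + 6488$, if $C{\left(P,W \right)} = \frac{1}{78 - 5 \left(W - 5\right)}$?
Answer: $\frac{1199541}{148} \approx 8105.0$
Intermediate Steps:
$r = 1617$ ($r = -2 + \frac{\left(9724 - 6091\right) + 1224}{3} = -2 + \frac{3633 + 1224}{3} = -2 + \frac{1}{3} \cdot 4857 = -2 + 1619 = 1617$)
$C{\left(P,W \right)} = \frac{1}{103 - 5 W}$ ($C{\left(P,W \right)} = \frac{1}{78 - 5 \left(-5 + W\right)} = \frac{1}{78 - \left(-25 + 5 W\right)} = \frac{1}{103 - 5 W}$)
$\left(r + C{\left(-40,-3 - 6 \right)}\right) + 6488 = \left(1617 - \frac{1}{-103 + 5 \left(-3 - 6\right)}\right) + 6488 = \left(1617 - \frac{1}{-103 + 5 \left(-9\right)}\right) + 6488 = \left(1617 - \frac{1}{-103 - 45}\right) + 6488 = \left(1617 - \frac{1}{-148}\right) + 6488 = \left(1617 - - \frac{1}{148}\right) + 6488 = \left(1617 + \frac{1}{148}\right) + 6488 = \frac{239317}{148} + 6488 = \frac{1199541}{148}$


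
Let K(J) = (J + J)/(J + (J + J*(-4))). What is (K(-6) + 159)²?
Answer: 24964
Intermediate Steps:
K(J) = -1 (K(J) = (2*J)/(J + (J - 4*J)) = (2*J)/(J - 3*J) = (2*J)/((-2*J)) = (2*J)*(-1/(2*J)) = -1)
(K(-6) + 159)² = (-1 + 159)² = 158² = 24964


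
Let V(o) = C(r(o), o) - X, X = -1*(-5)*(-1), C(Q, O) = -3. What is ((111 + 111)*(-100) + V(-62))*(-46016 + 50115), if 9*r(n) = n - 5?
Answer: -90989602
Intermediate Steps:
r(n) = -5/9 + n/9 (r(n) = (n - 5)/9 = (-5 + n)/9 = -5/9 + n/9)
X = -5 (X = 5*(-1) = -5)
V(o) = 2 (V(o) = -3 - 1*(-5) = -3 + 5 = 2)
((111 + 111)*(-100) + V(-62))*(-46016 + 50115) = ((111 + 111)*(-100) + 2)*(-46016 + 50115) = (222*(-100) + 2)*4099 = (-22200 + 2)*4099 = -22198*4099 = -90989602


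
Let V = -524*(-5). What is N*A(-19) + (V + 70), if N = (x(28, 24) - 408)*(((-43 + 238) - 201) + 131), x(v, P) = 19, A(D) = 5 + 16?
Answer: -1018435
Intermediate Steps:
A(D) = 21
V = 2620
N = -48625 (N = (19 - 408)*(((-43 + 238) - 201) + 131) = -389*((195 - 201) + 131) = -389*(-6 + 131) = -389*125 = -48625)
N*A(-19) + (V + 70) = -48625*21 + (2620 + 70) = -1021125 + 2690 = -1018435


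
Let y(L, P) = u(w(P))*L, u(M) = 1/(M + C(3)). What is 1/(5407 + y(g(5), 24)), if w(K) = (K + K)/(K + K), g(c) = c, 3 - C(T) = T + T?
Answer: 2/10809 ≈ 0.00018503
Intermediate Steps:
C(T) = 3 - 2*T (C(T) = 3 - (T + T) = 3 - 2*T)
w(K) = 1 (w(K) = (2*K)/((2*K)) = (2*K)*(1/(2*K)) = 1)
u(M) = 1/(-3 + M) (u(M) = 1/(M + (3 - 2*3)) = 1/(M + (3 - 6)) = 1/(M - 3) = 1/(-3 + M))
y(L, P) = -L/2 (y(L, P) = L/(-3 + 1) = L/(-2) = -L/2)
1/(5407 + y(g(5), 24)) = 1/(5407 - 1/2*5) = 1/(5407 - 5/2) = 1/(10809/2) = 2/10809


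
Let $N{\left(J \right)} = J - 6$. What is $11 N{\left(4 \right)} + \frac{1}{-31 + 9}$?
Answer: $- \frac{485}{22} \approx -22.045$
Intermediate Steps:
$N{\left(J \right)} = -6 + J$ ($N{\left(J \right)} = J - 6 = -6 + J$)
$11 N{\left(4 \right)} + \frac{1}{-31 + 9} = 11 \left(-6 + 4\right) + \frac{1}{-31 + 9} = 11 \left(-2\right) + \frac{1}{-22} = -22 - \frac{1}{22} = - \frac{485}{22}$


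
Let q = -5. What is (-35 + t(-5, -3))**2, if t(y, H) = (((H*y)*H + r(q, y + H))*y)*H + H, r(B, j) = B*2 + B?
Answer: 879844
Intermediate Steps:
r(B, j) = 3*B (r(B, j) = 2*B + B = 3*B)
t(y, H) = H + H*y*(-15 + y*H**2) (t(y, H) = (((H*y)*H + 3*(-5))*y)*H + H = ((y*H**2 - 15)*y)*H + H = ((-15 + y*H**2)*y)*H + H = (y*(-15 + y*H**2))*H + H = H*y*(-15 + y*H**2) + H = H + H*y*(-15 + y*H**2))
(-35 + t(-5, -3))**2 = (-35 - 3*(1 - 15*(-5) + (-3)**2*(-5)**2))**2 = (-35 - 3*(1 + 75 + 9*25))**2 = (-35 - 3*(1 + 75 + 225))**2 = (-35 - 3*301)**2 = (-35 - 903)**2 = (-938)**2 = 879844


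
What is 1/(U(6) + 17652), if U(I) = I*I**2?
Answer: 1/17868 ≈ 5.5966e-5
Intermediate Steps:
U(I) = I**3
1/(U(6) + 17652) = 1/(6**3 + 17652) = 1/(216 + 17652) = 1/17868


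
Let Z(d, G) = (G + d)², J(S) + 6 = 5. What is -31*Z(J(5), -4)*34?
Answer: -26350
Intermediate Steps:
J(S) = -1 (J(S) = -6 + 5 = -1)
-31*Z(J(5), -4)*34 = -31*(-4 - 1)²*34 = -31*(-5)²*34 = -31*25*34 = -775*34 = -26350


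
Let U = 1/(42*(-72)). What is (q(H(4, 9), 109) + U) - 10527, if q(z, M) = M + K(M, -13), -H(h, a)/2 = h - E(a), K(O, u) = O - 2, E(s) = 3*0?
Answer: -31180465/3024 ≈ -10311.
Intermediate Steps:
E(s) = 0
K(O, u) = -2 + O
H(h, a) = -2*h (H(h, a) = -2*(h - 1*0) = -2*(h + 0) = -2*h)
q(z, M) = -2 + 2*M (q(z, M) = M + (-2 + M) = -2 + 2*M)
U = -1/3024 (U = 1/(-3024) = -1/3024 ≈ -0.00033069)
(q(H(4, 9), 109) + U) - 10527 = ((-2 + 2*109) - 1/3024) - 10527 = ((-2 + 218) - 1/3024) - 10527 = (216 - 1/3024) - 10527 = 653183/3024 - 10527 = -31180465/3024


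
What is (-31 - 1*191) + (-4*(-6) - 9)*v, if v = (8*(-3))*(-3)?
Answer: 858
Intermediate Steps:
v = 72 (v = -24*(-3) = 72)
(-31 - 1*191) + (-4*(-6) - 9)*v = (-31 - 1*191) + (-4*(-6) - 9)*72 = (-31 - 191) + (24 - 9)*72 = -222 + 15*72 = -222 + 1080 = 858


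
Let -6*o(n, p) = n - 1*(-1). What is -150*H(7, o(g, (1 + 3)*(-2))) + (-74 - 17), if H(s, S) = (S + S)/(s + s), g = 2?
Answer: -562/7 ≈ -80.286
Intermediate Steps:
o(n, p) = -⅙ - n/6 (o(n, p) = -(n - 1*(-1))/6 = -(n + 1)/6 = -(1 + n)/6 = -⅙ - n/6)
H(s, S) = S/s (H(s, S) = (2*S)/((2*s)) = (2*S)*(1/(2*s)) = S/s)
-150*H(7, o(g, (1 + 3)*(-2))) + (-74 - 17) = -150*(-⅙ - ⅙*2)/7 + (-74 - 17) = -150*(-⅙ - ⅓)/7 - 91 = -(-75)/7 - 91 = -150*(-1/14) - 91 = 75/7 - 91 = -562/7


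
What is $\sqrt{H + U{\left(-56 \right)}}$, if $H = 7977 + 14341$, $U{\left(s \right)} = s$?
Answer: $\sqrt{22262} \approx 149.2$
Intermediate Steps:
$H = 22318$
$\sqrt{H + U{\left(-56 \right)}} = \sqrt{22318 - 56} = \sqrt{22262}$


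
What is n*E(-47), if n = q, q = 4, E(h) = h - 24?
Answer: -284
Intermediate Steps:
E(h) = -24 + h
n = 4
n*E(-47) = 4*(-24 - 47) = 4*(-71) = -284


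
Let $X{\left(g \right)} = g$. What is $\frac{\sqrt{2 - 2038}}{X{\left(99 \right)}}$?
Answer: $\frac{2 i \sqrt{509}}{99} \approx 0.45578 i$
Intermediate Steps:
$\frac{\sqrt{2 - 2038}}{X{\left(99 \right)}} = \frac{\sqrt{2 - 2038}}{99} = \sqrt{-2036} \cdot \frac{1}{99} = 2 i \sqrt{509} \cdot \frac{1}{99} = \frac{2 i \sqrt{509}}{99}$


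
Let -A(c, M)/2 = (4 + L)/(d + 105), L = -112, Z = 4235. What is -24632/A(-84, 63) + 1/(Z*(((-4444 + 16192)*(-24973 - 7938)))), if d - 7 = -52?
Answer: -33610646089358803/4912241227740 ≈ -6842.2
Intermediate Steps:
d = -45 (d = 7 - 52 = -45)
A(c, M) = 18/5 (A(c, M) = -2*(4 - 112)/(-45 + 105) = -(-216)/60 = -2*(-9/5) = 18/5)
-24632/A(-84, 63) + 1/(Z*(((-4444 + 16192)*(-24973 - 7938)))) = -24632/18/5 + 1/(4235*(((-4444 + 16192)*(-24973 - 7938)))) = -24632*5/18 + 1/(4235*((11748*(-32911)))) = -61580/9 + (1/4235)/(-386638428) = -61580/9 + (1/4235)*(-1/386638428) = -61580/9 - 1/1637413742580 = -33610646089358803/4912241227740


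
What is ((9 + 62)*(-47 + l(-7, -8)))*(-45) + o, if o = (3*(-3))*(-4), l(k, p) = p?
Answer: 175761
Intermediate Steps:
o = 36 (o = -9*(-4) = 36)
((9 + 62)*(-47 + l(-7, -8)))*(-45) + o = ((9 + 62)*(-47 - 8))*(-45) + 36 = (71*(-55))*(-45) + 36 = -3905*(-45) + 36 = 175725 + 36 = 175761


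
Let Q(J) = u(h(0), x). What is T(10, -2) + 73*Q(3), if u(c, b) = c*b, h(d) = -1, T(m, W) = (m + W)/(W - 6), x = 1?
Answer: -74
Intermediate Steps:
T(m, W) = (W + m)/(-6 + W)
u(c, b) = b*c
Q(J) = -1 (Q(J) = 1*(-1) = -1)
T(10, -2) + 73*Q(3) = (-2 + 10)/(-6 - 2) + 73*(-1) = 8/(-8) - 73 = -⅛*8 - 73 = -1 - 73 = -74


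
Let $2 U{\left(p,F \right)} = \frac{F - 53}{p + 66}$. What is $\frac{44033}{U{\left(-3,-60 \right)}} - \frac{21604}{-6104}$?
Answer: $- \frac{8465878795}{172438} \approx -49095.0$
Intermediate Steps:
$U{\left(p,F \right)} = \frac{-53 + F}{2 \left(66 + p\right)}$ ($U{\left(p,F \right)} = \frac{\left(F - 53\right) \frac{1}{p + 66}}{2} = \frac{\left(-53 + F\right) \frac{1}{66 + p}}{2} = \frac{\frac{1}{66 + p} \left(-53 + F\right)}{2} = \frac{-53 + F}{2 \left(66 + p\right)}$)
$\frac{44033}{U{\left(-3,-60 \right)}} - \frac{21604}{-6104} = \frac{44033}{\frac{1}{2} \frac{1}{66 - 3} \left(-53 - 60\right)} - \frac{21604}{-6104} = \frac{44033}{\frac{1}{2} \cdot \frac{1}{63} \left(-113\right)} - - \frac{5401}{1526} = \frac{44033}{\frac{1}{2} \cdot \frac{1}{63} \left(-113\right)} + \frac{5401}{1526} = \frac{44033}{- \frac{113}{126}} + \frac{5401}{1526} = 44033 \left(- \frac{126}{113}\right) + \frac{5401}{1526} = - \frac{5548158}{113} + \frac{5401}{1526} = - \frac{8465878795}{172438}$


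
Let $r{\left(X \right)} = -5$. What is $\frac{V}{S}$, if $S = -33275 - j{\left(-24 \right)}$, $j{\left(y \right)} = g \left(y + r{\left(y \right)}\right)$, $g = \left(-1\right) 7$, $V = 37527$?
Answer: $- \frac{37527}{33478} \approx -1.1209$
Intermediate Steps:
$g = -7$
$j{\left(y \right)} = 35 - 7 y$ ($j{\left(y \right)} = - 7 \left(y - 5\right) = - 7 \left(-5 + y\right) = 35 - 7 y$)
$S = -33478$ ($S = -33275 - \left(35 - -168\right) = -33275 - \left(35 + 168\right) = -33275 - 203 = -33478$)
$\frac{V}{S} = \frac{37527}{-33478} = 37527 \left(- \frac{1}{33478}\right) = - \frac{37527}{33478}$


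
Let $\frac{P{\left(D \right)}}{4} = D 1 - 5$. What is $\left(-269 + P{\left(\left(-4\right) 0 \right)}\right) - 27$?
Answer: $-316$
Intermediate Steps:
$P{\left(D \right)} = -20 + 4 D$ ($P{\left(D \right)} = 4 \left(D 1 - 5\right) = 4 \left(D - 5\right) = 4 \left(-5 + D\right) = -20 + 4 D$)
$\left(-269 + P{\left(\left(-4\right) 0 \right)}\right) - 27 = \left(-269 - \left(20 - 4 \left(\left(-4\right) 0\right)\right)\right) - 27 = \left(-269 + \left(-20 + 4 \cdot 0\right)\right) - 27 = \left(-269 + \left(-20 + 0\right)\right) - 27 = \left(-269 - 20\right) - 27 = -289 - 27 = -316$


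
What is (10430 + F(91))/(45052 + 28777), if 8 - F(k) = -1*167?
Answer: 1515/10547 ≈ 0.14364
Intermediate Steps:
F(k) = 175 (F(k) = 8 - (-1)*167 = 8 - 1*(-167) = 8 + 167 = 175)
(10430 + F(91))/(45052 + 28777) = (10430 + 175)/(45052 + 28777) = 10605/73829 = 10605*(1/73829) = 1515/10547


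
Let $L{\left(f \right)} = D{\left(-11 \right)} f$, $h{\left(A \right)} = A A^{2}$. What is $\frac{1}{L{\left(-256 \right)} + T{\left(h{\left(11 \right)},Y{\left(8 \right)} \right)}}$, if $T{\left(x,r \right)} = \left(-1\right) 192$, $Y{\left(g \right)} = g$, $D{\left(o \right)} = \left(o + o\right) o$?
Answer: $- \frac{1}{62144} \approx -1.6092 \cdot 10^{-5}$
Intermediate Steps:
$D{\left(o \right)} = 2 o^{2}$ ($D{\left(o \right)} = 2 o o = 2 o^{2}$)
$h{\left(A \right)} = A^{3}$
$T{\left(x,r \right)} = -192$
$L{\left(f \right)} = 242 f$ ($L{\left(f \right)} = 2 \left(-11\right)^{2} f = 2 \cdot 121 f = 242 f$)
$\frac{1}{L{\left(-256 \right)} + T{\left(h{\left(11 \right)},Y{\left(8 \right)} \right)}} = \frac{1}{242 \left(-256\right) - 192} = \frac{1}{-61952 - 192} = \frac{1}{-62144} = - \frac{1}{62144}$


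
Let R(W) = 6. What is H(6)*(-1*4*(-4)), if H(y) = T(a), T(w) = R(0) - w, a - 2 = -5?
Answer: 144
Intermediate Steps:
a = -3 (a = 2 - 5 = -3)
T(w) = 6 - w
H(y) = 9 (H(y) = 6 - 1*(-3) = 6 + 3 = 9)
H(6)*(-1*4*(-4)) = 9*(-1*4*(-4)) = 9*(-4*(-4)) = 9*16 = 144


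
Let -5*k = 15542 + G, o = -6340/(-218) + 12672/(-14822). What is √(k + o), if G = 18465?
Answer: I*√110494016233110185/4038995 ≈ 82.299*I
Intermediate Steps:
o = 22802246/807799 (o = -6340*(-1/218) + 12672*(-1/14822) = 3170/109 - 6336/7411 = 22802246/807799 ≈ 28.228)
k = -34007/5 (k = -(15542 + 18465)/5 = -⅕*34007 = -34007/5 ≈ -6801.4)
√(k + o) = √(-34007/5 + 22802246/807799) = √(-27356809363/4038995) = I*√110494016233110185/4038995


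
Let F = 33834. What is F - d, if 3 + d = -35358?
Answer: 69195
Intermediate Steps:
d = -35361 (d = -3 - 35358 = -35361)
F - d = 33834 - 1*(-35361) = 33834 + 35361 = 69195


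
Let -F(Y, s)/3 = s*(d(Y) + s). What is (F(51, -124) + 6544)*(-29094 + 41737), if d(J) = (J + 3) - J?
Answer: -486350924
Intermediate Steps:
d(J) = 3 (d(J) = (3 + J) - J = 3)
F(Y, s) = -3*s*(3 + s)
(F(51, -124) + 6544)*(-29094 + 41737) = (-3*(-124)*(3 - 124) + 6544)*(-29094 + 41737) = (-3*(-124)*(-121) + 6544)*12643 = (-45012 + 6544)*12643 = -38468*12643 = -486350924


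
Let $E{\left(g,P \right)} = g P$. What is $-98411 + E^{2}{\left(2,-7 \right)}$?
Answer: $-98215$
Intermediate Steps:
$E{\left(g,P \right)} = P g$
$-98411 + E^{2}{\left(2,-7 \right)} = -98411 + \left(\left(-7\right) 2\right)^{2} = -98411 + \left(-14\right)^{2} = -98411 + 196 = -98215$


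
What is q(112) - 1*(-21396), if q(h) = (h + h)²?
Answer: 71572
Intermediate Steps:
q(h) = 4*h² (q(h) = (2*h)² = 4*h²)
q(112) - 1*(-21396) = 4*112² - 1*(-21396) = 4*12544 + 21396 = 50176 + 21396 = 71572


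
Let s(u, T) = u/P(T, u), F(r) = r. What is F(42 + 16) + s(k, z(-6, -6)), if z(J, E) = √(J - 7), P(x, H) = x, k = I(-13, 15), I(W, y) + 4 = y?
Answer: 58 - 11*I*√13/13 ≈ 58.0 - 3.0508*I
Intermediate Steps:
I(W, y) = -4 + y
k = 11 (k = -4 + 15 = 11)
z(J, E) = √(-7 + J)
s(u, T) = u/T
F(42 + 16) + s(k, z(-6, -6)) = (42 + 16) + 11/(√(-7 - 6)) = 58 + 11/(√(-13)) = 58 + 11/((I*√13)) = 58 + 11*(-I*√13/13) = 58 - 11*I*√13/13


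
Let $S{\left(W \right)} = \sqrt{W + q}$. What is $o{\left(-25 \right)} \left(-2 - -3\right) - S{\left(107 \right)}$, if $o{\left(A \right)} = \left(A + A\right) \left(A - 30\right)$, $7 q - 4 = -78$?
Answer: $2750 - \frac{15 \sqrt{21}}{7} \approx 2740.2$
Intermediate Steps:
$q = - \frac{74}{7}$ ($q = \frac{4}{7} + \frac{1}{7} \left(-78\right) = \frac{4}{7} - \frac{78}{7} = - \frac{74}{7} \approx -10.571$)
$o{\left(A \right)} = 2 A \left(-30 + A\right)$
$S{\left(W \right)} = \sqrt{- \frac{74}{7} + W}$ ($S{\left(W \right)} = \sqrt{W - \frac{74}{7}} = \sqrt{- \frac{74}{7} + W}$)
$o{\left(-25 \right)} \left(-2 - -3\right) - S{\left(107 \right)} = 2 \left(-25\right) \left(-30 - 25\right) \left(-2 - -3\right) - \frac{\sqrt{-518 + 49 \cdot 107}}{7} = 2 \left(-25\right) \left(-55\right) \left(-2 + 3\right) - \frac{\sqrt{-518 + 5243}}{7} = 2750 \cdot 1 - \frac{\sqrt{4725}}{7} = 2750 - \frac{15 \sqrt{21}}{7}$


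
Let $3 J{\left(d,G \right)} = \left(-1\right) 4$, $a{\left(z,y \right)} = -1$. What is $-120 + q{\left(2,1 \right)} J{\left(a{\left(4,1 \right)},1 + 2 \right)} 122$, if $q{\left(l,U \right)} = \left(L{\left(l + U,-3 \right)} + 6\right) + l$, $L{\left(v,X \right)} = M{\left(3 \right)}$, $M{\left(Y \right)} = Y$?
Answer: $- \frac{5728}{3} \approx -1909.3$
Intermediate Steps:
$L{\left(v,X \right)} = 3$
$q{\left(l,U \right)} = 9 + l$ ($q{\left(l,U \right)} = \left(3 + 6\right) + l = 9 + l$)
$J{\left(d,G \right)} = - \frac{4}{3}$ ($J{\left(d,G \right)} = \frac{\left(-1\right) 4}{3} = \frac{1}{3} \left(-4\right) = - \frac{4}{3}$)
$-120 + q{\left(2,1 \right)} J{\left(a{\left(4,1 \right)},1 + 2 \right)} 122 = -120 + \left(9 + 2\right) \left(- \frac{4}{3}\right) 122 = -120 + 11 \left(- \frac{4}{3}\right) 122 = -120 - \frac{5368}{3} = - \frac{5728}{3}$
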